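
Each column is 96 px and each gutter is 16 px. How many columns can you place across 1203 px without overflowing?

10 columns: 10·96 + 9·16 = 1104 px ≤ 1203.
11 columns: 1216 px > 1203. So 10.

10 columns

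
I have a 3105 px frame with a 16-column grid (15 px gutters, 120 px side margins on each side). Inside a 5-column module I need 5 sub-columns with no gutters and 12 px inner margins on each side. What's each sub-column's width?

172.2 px

Inside the margins: 3105 − 240 = 2865 px.
16 columns + 15 gutters: 16c + 15·15 = 2865.
16c = 2865 − 225 = 2640, so c = 165 px.
5-column span = 5·165 + 4·15 = 885 px.
Inner content = 885 − 2·12 = 861 px.
With no gutters, each column is 861/5 = 172.2 px.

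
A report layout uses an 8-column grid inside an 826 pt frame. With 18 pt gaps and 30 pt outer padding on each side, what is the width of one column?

80 pt

Take off 60 pt of margins, leaving 766 pt.
Subtracting 7 gaps of 18 leaves 640 for 8 columns, so c = 80 pt.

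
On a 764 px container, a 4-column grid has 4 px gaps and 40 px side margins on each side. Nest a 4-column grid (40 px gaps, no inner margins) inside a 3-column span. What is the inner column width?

98 px

Take off 80 px of margins, leaving 684 px.
Subtracting 3 gaps of 4 leaves 672 for 4 columns, so c = 168 px.
3 columns plus 2 gaps: 504 + 8 = 512 px.
512 − 3·40 = 392; ÷4 gives d = 98 px.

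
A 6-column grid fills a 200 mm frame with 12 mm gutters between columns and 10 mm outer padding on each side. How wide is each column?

Subtract both margins: 200 − 2·10 = 180 mm.
6c + 5·12 = 180 → 6c = 120 → c = 20 mm.

20 mm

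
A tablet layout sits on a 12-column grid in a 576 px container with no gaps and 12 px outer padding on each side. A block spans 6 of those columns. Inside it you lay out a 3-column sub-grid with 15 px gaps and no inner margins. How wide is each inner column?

82 px

Outer content = 576 − 2·12 = 552 px.
552 / 12 = 46 px per column.
6-column span = 6·46 = 276 px.
Subtracting 2 gaps of 15 leaves 246 for 3 columns, so d = 82 px.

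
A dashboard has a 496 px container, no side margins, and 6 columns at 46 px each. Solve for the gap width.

44 px

6·46 + 5g = 496 → 5g = 220 → g = 44 px.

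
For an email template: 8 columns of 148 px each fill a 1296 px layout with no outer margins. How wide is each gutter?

16 px

Columns use 1184 px, leaving 112 px across 7 gutters = 16 px each.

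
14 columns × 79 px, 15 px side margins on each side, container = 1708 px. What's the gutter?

Inside the margins: 1708 − 30 = 1678 px.
Columns use 1106 px, leaving 572 px across 13 gutters = 44 px each.

44 px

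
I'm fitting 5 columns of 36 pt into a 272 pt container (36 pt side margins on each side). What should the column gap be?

Subtract both margins: 272 − 2·36 = 200 pt.
5·36 + 4g = 200 → 4g = 20 → g = 5 pt.

5 pt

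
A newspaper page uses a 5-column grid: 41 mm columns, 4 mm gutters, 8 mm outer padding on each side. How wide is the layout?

Adding margins, columns and gutters: 16 + 205 + 16 = 237 mm.

237 mm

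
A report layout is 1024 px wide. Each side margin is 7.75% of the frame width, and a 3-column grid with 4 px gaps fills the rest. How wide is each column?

Each margin = 7.75% of 1024 = 79.36 px; content = 1024 − 2·79.36 = 865.28 px.
3c + 2·4 = 865.28 → 3c = 857.28 → c = 285.76 px.

285.76 px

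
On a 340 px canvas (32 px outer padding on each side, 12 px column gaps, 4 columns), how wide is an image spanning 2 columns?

132 px

Inside the margins: 340 − 64 = 276 px.
276 − 3·12 = 240; ÷4 gives c = 60 px.
Span of 2: 2·60 + 1·12 = 120 + 12 = 132 px.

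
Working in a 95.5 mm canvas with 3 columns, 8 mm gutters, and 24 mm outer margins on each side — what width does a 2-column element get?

29 mm

Content width = 95.5 − 2·24 = 47.5 mm.
3 columns + 2 gutters: 3c + 2·8 = 47.5.
3c = 47.5 − 16 = 31.5, so c = 10.5 mm.
2-column span = 2·10.5 + 1·8 = 29 mm.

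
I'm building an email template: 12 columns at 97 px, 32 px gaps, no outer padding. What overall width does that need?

1516 px

Total width: 12·97 + 11·32 = 1516 px.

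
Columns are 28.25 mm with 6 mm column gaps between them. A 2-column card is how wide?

Span of 2: 2·28.25 + 1·6 = 56.5 + 6 = 62.5 mm.

62.5 mm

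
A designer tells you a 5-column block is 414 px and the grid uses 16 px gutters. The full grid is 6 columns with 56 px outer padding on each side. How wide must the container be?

612 px

414 − 4·16 = 350; ÷5 gives c = 70 px.
Container = 2·56 + 6·70 + 5·16 = 112 + 420 + 80 = 612 px.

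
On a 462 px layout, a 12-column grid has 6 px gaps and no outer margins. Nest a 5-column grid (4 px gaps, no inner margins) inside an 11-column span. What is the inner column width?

12c + 11·6 = 462 → 12c = 396 → c = 33 px.
11 columns plus 10 gaps: 363 + 60 = 423 px.
423 − 4·4 = 407; ÷5 gives d = 81.4 px.

81.4 px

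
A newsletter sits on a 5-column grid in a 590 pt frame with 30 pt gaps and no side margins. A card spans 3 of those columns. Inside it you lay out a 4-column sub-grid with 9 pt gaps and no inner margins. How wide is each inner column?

78.75 pt

5 columns + 4 gaps: 5c + 4·30 = 590.
5c = 590 − 120 = 470, so c = 94 pt.
3-column span = 3·94 + 2·30 = 342 pt.
Subtracting 3 gaps of 9 leaves 315 for 4 columns, so d = 78.75 pt.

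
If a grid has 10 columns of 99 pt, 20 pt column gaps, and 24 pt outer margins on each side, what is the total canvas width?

Total width: 2·24 + 10·99 + 9·20 = 1218 pt.

1218 pt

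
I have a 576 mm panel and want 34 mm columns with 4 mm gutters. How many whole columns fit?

Each extra column adds 34 + 4 = 38 mm.
(576 + 4) / 38 = 15.26, so 15 columns fit.

15 columns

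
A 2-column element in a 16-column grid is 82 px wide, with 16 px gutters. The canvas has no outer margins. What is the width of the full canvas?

82 − 1·16 = 66; ÷2 gives c = 33 px.
Total width: 16·33 + 15·16 = 768 px.

768 px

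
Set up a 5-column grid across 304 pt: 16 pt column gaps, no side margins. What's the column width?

Subtracting 4 column gaps of 16 leaves 240 for 5 columns, so c = 48 pt.

48 pt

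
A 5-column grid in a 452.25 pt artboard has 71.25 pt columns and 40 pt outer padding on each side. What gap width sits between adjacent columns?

Subtract both margins: 452.25 − 2·40 = 372.25 pt.
Columns use 356.25 pt, leaving 16 pt across 4 gaps = 4 pt each.

4 pt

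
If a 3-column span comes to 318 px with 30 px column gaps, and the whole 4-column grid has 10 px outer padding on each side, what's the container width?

3 columns + 2 column gaps: 3c + 2·30 = 318.
3c = 318 − 60 = 258, so c = 86 px.
Total width: 2·10 + 4·86 + 3·30 = 454 px.

454 px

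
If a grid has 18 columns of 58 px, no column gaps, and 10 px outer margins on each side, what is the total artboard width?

1064 px

Summing: 20 + 1044 = 1064 px.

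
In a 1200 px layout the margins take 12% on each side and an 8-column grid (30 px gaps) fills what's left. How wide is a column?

Each margin = 12% of 1200 = 144 px; content = 1200 − 2·144 = 912 px.
8c + 7·30 = 912 → 8c = 702 → c = 87.75 px.

87.75 px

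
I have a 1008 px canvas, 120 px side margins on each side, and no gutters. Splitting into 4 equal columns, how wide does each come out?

192 px

Subtract both margins: 1008 − 2·120 = 768 px.
With no gutters, each column is 768/4 = 192 px.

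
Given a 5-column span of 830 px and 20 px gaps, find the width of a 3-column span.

490 px

830 − 4·20 = 750; ÷5 gives c = 150 px.
3-column span = 3·150 + 2·20 = 490 px.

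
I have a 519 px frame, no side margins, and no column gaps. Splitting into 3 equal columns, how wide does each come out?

173 px

519 / 3 = 173 px per column.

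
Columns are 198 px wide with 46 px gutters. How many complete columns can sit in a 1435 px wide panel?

6 columns: 6·198 + 5·46 = 1418 px ≤ 1435.
7 columns: 1662 px > 1435. So 6.

6 columns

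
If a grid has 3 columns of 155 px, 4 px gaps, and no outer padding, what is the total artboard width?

473 px

Summing: 465 + 8 = 473 px.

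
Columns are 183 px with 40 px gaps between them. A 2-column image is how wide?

Span of 2: 2·183 + 1·40 = 366 + 40 = 406 px.

406 px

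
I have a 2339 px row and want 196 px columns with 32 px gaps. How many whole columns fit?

10 columns

Each extra column adds 196 + 32 = 228 px.
(2339 + 32) / 228 = 10.40, so 10 columns fit.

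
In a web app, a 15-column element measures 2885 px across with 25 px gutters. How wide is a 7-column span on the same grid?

2885 − 14·25 = 2535; ÷15 gives c = 169 px.
Span of 7: 7·169 + 6·25 = 1183 + 150 = 1333 px.

1333 px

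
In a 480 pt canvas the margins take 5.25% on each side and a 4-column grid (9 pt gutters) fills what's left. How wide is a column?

Each margin = 5.25% of 480 = 25.2 pt; content = 480 − 2·25.2 = 429.6 pt.
Subtracting 3 gutters of 9 leaves 402.6 for 4 columns, so c = 100.65 pt.

100.65 pt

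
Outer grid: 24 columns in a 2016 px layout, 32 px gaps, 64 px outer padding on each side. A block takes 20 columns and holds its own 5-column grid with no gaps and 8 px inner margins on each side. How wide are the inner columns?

310.4 px

Subtract both margins: 2016 − 2·64 = 1888 px.
24c + 23·32 = 1888 → 24c = 1152 → c = 48 px.
20-column span = 20·48 + 19·32 = 1568 px.
Inner content = 1568 − 2·8 = 1552 px.
1552 / 5 = 310.4 px per column.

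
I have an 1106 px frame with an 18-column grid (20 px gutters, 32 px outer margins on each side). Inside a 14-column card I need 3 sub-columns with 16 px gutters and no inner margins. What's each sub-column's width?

258 px

Take off 64 px of margins, leaving 1042 px.
18c + 17·20 = 1042 → 18c = 702 → c = 39 px.
14-column span = 14·39 + 13·20 = 806 px.
806 − 2·16 = 774; ÷3 gives d = 258 px.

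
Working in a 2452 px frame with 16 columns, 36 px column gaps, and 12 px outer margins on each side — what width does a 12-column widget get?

1812 px

Subtract both margins: 2452 − 2·12 = 2428 px.
16c + 15·36 = 2428 → 16c = 1888 → c = 118 px.
Span of 12: 12·118 + 11·36 = 1416 + 396 = 1812 px.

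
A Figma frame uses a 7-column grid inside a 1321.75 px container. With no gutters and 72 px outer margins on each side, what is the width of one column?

Take off 144 px of margins, leaving 1177.75 px.
With no gutters, each column is 1177.75/7 = 168.25 px.

168.25 px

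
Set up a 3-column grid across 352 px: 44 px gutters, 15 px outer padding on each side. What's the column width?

78 px

Subtract both margins: 352 − 2·15 = 322 px.
Subtracting 2 gutters of 44 leaves 234 for 3 columns, so c = 78 px.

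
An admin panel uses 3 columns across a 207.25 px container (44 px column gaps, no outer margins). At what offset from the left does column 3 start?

Subtracting 2 column gaps of 44 leaves 119.25 for 3 columns, so c = 39.75 px.
Each column+gutter stride is 83.75 px; with no margin, 2 of them is 167.5 px.

167.5 px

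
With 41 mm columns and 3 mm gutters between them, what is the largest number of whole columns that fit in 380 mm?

8 columns

8 columns: 8·41 + 7·3 = 349 mm ≤ 380.
9 columns: 393 mm > 380. So 8.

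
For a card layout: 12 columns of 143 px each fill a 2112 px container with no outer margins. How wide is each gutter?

12·143 + 11g = 2112 → 11g = 396 → g = 36 px.

36 px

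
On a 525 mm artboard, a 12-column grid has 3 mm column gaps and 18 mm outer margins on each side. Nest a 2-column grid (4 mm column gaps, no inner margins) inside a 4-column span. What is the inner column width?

78.5 mm

Inside the margins: 525 − 36 = 489 mm.
Subtracting 11 column gaps of 3 leaves 456 for 12 columns, so c = 38 mm.
4 columns plus 3 column gaps: 152 + 9 = 161 mm.
Subtracting 1 column gap of 4 leaves 157 for 2 columns, so d = 78.5 mm.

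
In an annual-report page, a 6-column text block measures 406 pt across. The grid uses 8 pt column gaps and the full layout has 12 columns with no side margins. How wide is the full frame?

Subtracting 5 column gaps of 8 leaves 366 for 6 columns, so c = 61 pt.
Total width: 12·61 + 11·8 = 820 pt.

820 pt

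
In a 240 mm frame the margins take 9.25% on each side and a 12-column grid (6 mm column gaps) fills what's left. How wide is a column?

10.8 mm

Margins: 9.25% × 240 = 22.2 mm each, so content = 240 − 44.4 = 195.6 mm.
12 columns + 11 column gaps: 12c + 11·6 = 195.6.
12c = 195.6 − 66 = 129.6, so c = 10.8 mm.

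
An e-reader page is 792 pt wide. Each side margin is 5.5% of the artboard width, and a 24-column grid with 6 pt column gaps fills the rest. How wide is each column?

792 × (1 − 2·5.5%) = 792 × 89% = 704.88 pt for the columns.
24 columns + 23 column gaps: 24c + 23·6 = 704.88.
24c = 704.88 − 138 = 566.88, so c = 23.62 pt.

23.62 pt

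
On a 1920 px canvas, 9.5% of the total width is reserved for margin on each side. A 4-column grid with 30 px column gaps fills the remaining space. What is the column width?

366.3 px

Each margin = 9.5% of 1920 = 182.4 px; content = 1920 − 2·182.4 = 1555.2 px.
4c + 3·30 = 1555.2 → 4c = 1465.2 → c = 366.3 px.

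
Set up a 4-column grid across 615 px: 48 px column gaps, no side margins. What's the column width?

Subtracting 3 column gaps of 48 leaves 471 for 4 columns, so c = 117.75 px.

117.75 px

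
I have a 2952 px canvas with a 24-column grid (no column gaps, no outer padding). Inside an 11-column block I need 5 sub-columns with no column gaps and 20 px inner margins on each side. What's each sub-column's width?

24c = 2952 → c = 123 px.
With no column gaps, 11 columns span 11·123 = 1353 px.
Inner content = 1353 − 2·20 = 1313 px.
With no column gaps, each column is 1313/5 = 262.6 px.

262.6 px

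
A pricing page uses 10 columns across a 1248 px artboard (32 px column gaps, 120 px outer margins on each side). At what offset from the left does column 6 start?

640 px

Content = 1248 − 2·120 = 1008 px.
1008 − 9·32 = 720; ÷10 gives c = 72 px.
Column 6 starts at margin + 5·(column + gutter) = 120 + 5·104 = 640 px.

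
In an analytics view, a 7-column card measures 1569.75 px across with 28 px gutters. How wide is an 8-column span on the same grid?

1798 px

Subtracting 6 gutters of 28 leaves 1401.75 for 7 columns, so c = 200.25 px.
8 columns plus 7 gutters: 1602 + 196 = 1798 px.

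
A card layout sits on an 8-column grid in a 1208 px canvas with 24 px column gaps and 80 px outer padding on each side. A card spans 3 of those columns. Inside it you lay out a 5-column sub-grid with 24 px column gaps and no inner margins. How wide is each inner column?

Inside the margins: 1208 − 160 = 1048 px.
1048 − 7·24 = 880; ÷8 gives c = 110 px.
Span of 3: 3·110 + 2·24 = 330 + 48 = 378 px.
5 columns + 4 column gaps: 5d + 4·24 = 378.
5d = 378 − 96 = 282, so d = 56.4 px.

56.4 px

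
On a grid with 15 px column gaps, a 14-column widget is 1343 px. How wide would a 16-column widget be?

Subtracting 13 column gaps of 15 leaves 1148 for 14 columns, so c = 82 px.
16-column span = 16·82 + 15·15 = 1537 px.

1537 px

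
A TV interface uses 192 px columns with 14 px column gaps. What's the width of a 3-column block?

604 px

Span of 3: 3·192 + 2·14 = 576 + 28 = 604 px.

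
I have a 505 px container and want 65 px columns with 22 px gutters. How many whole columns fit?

6 columns

k columns need k·65 + (k−1)·22 = k·87 − 22.
k·87 − 22 ≤ 505 → k ≤ 527 / 87 ≈ 6.06, so k = 6.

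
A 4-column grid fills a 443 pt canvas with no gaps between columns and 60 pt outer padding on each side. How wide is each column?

Take off 120 pt of margins, leaving 323 pt.
With no gaps, each column is 323/4 = 80.75 pt.

80.75 pt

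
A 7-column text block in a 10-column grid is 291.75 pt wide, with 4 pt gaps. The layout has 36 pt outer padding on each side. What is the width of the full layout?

291.75 − 6·4 = 267.75; ÷7 gives c = 38.25 pt.
Layout = 2·36 + 10·38.25 + 9·4 = 72 + 382.5 + 36 = 490.5 pt.

490.5 pt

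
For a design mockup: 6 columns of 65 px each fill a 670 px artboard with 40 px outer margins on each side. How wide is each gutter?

Take off 80 px of margins, leaving 590 px.
Columns use 390 px, leaving 200 px across 5 gutters = 40 px each.

40 px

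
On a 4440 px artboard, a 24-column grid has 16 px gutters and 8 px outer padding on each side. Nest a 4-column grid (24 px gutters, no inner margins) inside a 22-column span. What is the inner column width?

995.5 px

Subtract both margins: 4440 − 2·8 = 4424 px.
24 columns + 23 gutters: 24c + 23·16 = 4424.
24c = 4424 − 368 = 4056, so c = 169 px.
Span of 22: 22·169 + 21·16 = 3718 + 336 = 4054 px.
Subtracting 3 gutters of 24 leaves 3982 for 4 columns, so d = 995.5 px.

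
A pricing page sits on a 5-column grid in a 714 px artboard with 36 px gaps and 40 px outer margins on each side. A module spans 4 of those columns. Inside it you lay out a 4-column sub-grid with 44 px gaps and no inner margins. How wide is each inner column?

92 px

Take off 80 px of margins, leaving 634 px.
5 columns + 4 gaps: 5c + 4·36 = 634.
5c = 634 − 144 = 490, so c = 98 px.
Span of 4: 4·98 + 3·36 = 392 + 108 = 500 px.
4 columns + 3 gaps: 4d + 3·44 = 500.
4d = 500 − 132 = 368, so d = 92 px.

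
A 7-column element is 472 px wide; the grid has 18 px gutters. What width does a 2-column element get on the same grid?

122 px

Subtracting 6 gutters of 18 leaves 364 for 7 columns, so c = 52 px.
Span of 2: 2·52 + 1·18 = 104 + 18 = 122 px.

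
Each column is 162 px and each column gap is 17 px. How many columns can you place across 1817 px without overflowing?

10 columns

k columns need k·162 + (k−1)·17 = k·179 − 17.
k·179 − 17 ≤ 1817 → k ≤ 1834 / 179 ≈ 10.25, so k = 10.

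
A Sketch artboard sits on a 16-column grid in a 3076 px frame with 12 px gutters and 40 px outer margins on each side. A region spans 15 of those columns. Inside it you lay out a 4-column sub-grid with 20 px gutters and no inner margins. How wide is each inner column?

687 px

Outer content = 3076 − 2·40 = 2996 px.
Subtracting 15 gutters of 12 leaves 2816 for 16 columns, so c = 176 px.
15 columns plus 14 gutters: 2640 + 168 = 2808 px.
4 columns + 3 gutters: 4d + 3·20 = 2808.
4d = 2808 − 60 = 2748, so d = 687 px.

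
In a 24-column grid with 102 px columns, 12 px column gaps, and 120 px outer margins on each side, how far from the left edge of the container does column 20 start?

2286 px

Each column+gutter stride is 114 px; 19 of them past the 120 px margin is 120 + 2166 = 2286 px.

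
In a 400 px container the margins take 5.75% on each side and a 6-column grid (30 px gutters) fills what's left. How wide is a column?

Each margin = 5.75% of 400 = 23 px; content = 400 − 2·23 = 354 px.
6c + 5·30 = 354 → 6c = 204 → c = 34 px.

34 px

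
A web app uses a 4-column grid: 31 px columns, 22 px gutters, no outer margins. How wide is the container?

190 px

Total width: 4·31 + 3·22 = 190 px.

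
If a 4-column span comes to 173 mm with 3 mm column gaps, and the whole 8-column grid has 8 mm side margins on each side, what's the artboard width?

365 mm

Subtracting 3 column gaps of 3 leaves 164 for 4 columns, so c = 41 mm.
Adding margins, columns and gutters: 16 + 328 + 21 = 365 mm.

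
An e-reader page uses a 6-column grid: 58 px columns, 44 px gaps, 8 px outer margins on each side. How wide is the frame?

Frame = 2·8 + 6·58 + 5·44 = 16 + 348 + 220 = 584 px.

584 px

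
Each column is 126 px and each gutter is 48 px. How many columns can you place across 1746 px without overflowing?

10 columns

10 columns: 10·126 + 9·48 = 1692 px ≤ 1746.
11 columns: 1866 px > 1746. So 10.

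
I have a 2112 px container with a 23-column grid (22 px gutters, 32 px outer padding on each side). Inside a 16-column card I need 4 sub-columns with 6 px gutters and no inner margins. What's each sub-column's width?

350 px

Outer content = 2112 − 2·32 = 2048 px.
Subtracting 22 gutters of 22 leaves 1564 for 23 columns, so c = 68 px.
16 columns plus 15 gutters: 1088 + 330 = 1418 px.
1418 − 3·6 = 1400; ÷4 gives d = 350 px.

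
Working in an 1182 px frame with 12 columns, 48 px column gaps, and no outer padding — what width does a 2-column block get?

12 columns + 11 column gaps: 12c + 11·48 = 1182.
12c = 1182 − 528 = 654, so c = 54.5 px.
2-column span = 2·54.5 + 1·48 = 157 px.

157 px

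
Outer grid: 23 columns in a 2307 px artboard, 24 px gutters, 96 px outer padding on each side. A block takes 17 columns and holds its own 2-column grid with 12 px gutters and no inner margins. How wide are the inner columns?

772.5 px

Take off 192 px of margins, leaving 2115 px.
2115 − 22·24 = 1587; ÷23 gives c = 69 px.
17-column span = 17·69 + 16·24 = 1557 px.
Subtracting 1 gutter of 12 leaves 1545 for 2 columns, so d = 772.5 px.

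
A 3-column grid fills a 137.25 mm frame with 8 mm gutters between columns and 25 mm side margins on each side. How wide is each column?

23.75 mm

Inside the margins: 137.25 − 50 = 87.25 mm.
Subtracting 2 gutters of 8 leaves 71.25 for 3 columns, so c = 23.75 mm.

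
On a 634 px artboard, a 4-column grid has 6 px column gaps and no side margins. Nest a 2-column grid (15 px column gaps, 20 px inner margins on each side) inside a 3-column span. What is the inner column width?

209.5 px

Subtracting 3 column gaps of 6 leaves 616 for 4 columns, so c = 154 px.
Span of 3: 3·154 + 2·6 = 462 + 12 = 474 px.
Inner content = 474 − 2·20 = 434 px.
2d + 1·15 = 434 → 2d = 419 → d = 209.5 px.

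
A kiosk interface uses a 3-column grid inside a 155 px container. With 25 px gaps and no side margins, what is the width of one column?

Subtracting 2 gaps of 25 leaves 105 for 3 columns, so c = 35 px.

35 px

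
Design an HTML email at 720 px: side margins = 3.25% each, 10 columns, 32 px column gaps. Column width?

38.52 px

Each margin = 3.25% of 720 = 23.4 px; content = 720 − 2·23.4 = 673.2 px.
10 columns + 9 column gaps: 10c + 9·32 = 673.2.
10c = 673.2 − 288 = 385.2, so c = 38.52 px.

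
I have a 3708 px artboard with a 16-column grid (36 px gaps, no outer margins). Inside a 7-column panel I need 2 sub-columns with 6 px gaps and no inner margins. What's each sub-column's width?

16c + 15·36 = 3708 → 16c = 3168 → c = 198 px.
Span of 7: 7·198 + 6·36 = 1386 + 216 = 1602 px.
1602 − 1·6 = 1596; ÷2 gives d = 798 px.

798 px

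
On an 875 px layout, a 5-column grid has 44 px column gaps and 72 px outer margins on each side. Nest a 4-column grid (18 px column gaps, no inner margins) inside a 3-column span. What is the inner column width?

91.75 px

Inside the margins: 875 − 144 = 731 px.
5c + 4·44 = 731 → 5c = 555 → c = 111 px.
3-column span = 3·111 + 2·44 = 421 px.
Subtracting 3 column gaps of 18 leaves 367 for 4 columns, so d = 91.75 px.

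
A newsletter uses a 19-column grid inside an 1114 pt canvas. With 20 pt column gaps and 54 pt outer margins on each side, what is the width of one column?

Take off 108 pt of margins, leaving 1006 pt.
19c + 18·20 = 1006 → 19c = 646 → c = 34 pt.

34 pt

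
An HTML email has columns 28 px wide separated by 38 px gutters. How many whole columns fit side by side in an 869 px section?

k columns need k·28 + (k−1)·38 = k·66 − 38.
k·66 − 38 ≤ 869 → k ≤ 907 / 66 ≈ 13.74, so k = 13.

13 columns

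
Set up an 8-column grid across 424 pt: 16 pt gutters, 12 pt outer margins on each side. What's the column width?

Inside the margins: 424 − 24 = 400 pt.
8 columns + 7 gutters: 8c + 7·16 = 400.
8c = 400 − 112 = 288, so c = 36 pt.

36 pt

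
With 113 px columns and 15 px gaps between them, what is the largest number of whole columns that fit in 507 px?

4 columns

4 columns: 4·113 + 3·15 = 497 px ≤ 507.
5 columns: 625 px > 507. So 4.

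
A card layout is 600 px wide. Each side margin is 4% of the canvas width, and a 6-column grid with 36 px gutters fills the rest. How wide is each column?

62 px

Margins: 4% × 600 = 24 px each, so content = 600 − 48 = 552 px.
Subtracting 5 gutters of 36 leaves 372 for 6 columns, so c = 62 px.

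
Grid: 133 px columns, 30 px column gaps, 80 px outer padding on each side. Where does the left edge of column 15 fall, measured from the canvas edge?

Each column+gutter stride is 163 px; 14 of them past the 80 px margin is 80 + 2282 = 2362 px.

2362 px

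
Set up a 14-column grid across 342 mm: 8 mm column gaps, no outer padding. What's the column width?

14c + 13·8 = 342 → 14c = 238 → c = 17 mm.

17 mm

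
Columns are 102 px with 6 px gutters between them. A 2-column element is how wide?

Span of 2: 2·102 + 1·6 = 204 + 6 = 210 px.

210 px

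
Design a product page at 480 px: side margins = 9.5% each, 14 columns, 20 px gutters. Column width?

9.2 px

Margins: 9.5% × 480 = 45.6 px each, so content = 480 − 91.2 = 388.8 px.
14 columns + 13 gutters: 14c + 13·20 = 388.8.
14c = 388.8 − 260 = 128.8, so c = 9.2 px.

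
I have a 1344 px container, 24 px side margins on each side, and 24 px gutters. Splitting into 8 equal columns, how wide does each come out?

141 px

Subtract both margins: 1344 − 2·24 = 1296 px.
1296 − 7·24 = 1128; ÷8 gives c = 141 px.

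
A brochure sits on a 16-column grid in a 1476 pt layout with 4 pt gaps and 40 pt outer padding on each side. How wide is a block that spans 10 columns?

871 pt

Inside the margins: 1476 − 80 = 1396 pt.
1396 − 15·4 = 1336; ÷16 gives c = 83.5 pt.
10-column span = 10·83.5 + 9·4 = 871 pt.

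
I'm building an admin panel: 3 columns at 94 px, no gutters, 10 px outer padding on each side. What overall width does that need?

Summing: 20 + 282 = 302 px.

302 px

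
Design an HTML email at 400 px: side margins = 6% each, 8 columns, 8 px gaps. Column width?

37 px

Margins: 6% × 400 = 24 px each, so content = 400 − 48 = 352 px.
Subtracting 7 gaps of 8 leaves 296 for 8 columns, so c = 37 px.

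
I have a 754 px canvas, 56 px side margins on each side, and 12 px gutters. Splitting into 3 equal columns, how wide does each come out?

206 px

Content width = 754 − 2·56 = 642 px.
3c + 2·12 = 642 → 3c = 618 → c = 206 px.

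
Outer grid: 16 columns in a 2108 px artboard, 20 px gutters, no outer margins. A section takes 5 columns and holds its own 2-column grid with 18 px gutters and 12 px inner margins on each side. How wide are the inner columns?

301.5 px

2108 − 15·20 = 1808; ÷16 gives c = 113 px.
5-column span = 5·113 + 4·20 = 645 px.
Inner content = 645 − 2·12 = 621 px.
621 − 1·18 = 603; ÷2 gives d = 301.5 px.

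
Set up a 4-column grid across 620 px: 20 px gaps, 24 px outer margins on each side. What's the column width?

Content width = 620 − 2·24 = 572 px.
4 columns + 3 gaps: 4c + 3·20 = 572.
4c = 572 − 60 = 512, so c = 128 px.

128 px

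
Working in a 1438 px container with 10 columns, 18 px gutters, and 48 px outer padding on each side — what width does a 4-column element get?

526 px

Content width = 1438 − 2·48 = 1342 px.
1342 − 9·18 = 1180; ÷10 gives c = 118 px.
4-column span = 4·118 + 3·18 = 526 px.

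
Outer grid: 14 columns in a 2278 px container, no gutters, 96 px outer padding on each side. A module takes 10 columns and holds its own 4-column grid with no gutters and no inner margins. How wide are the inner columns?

Subtract both margins: 2278 − 2·96 = 2086 px.
With no gutters, each column is 2086/14 = 149 px.
With no gutters, 10 columns span 10·149 = 1490 px.
1490 / 4 = 372.5 px per column.

372.5 px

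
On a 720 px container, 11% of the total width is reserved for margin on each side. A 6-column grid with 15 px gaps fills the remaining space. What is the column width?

81.1 px

Each margin = 11% of 720 = 79.2 px; content = 720 − 2·79.2 = 561.6 px.
Subtracting 5 gaps of 15 leaves 486.6 for 6 columns, so c = 81.1 px.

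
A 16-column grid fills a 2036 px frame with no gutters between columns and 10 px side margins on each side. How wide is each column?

Inside the margins: 2036 − 20 = 2016 px.
With no gutters, each column is 2016/16 = 126 px.

126 px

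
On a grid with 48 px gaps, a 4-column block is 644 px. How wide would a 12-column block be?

2028 px

Subtracting 3 gaps of 48 leaves 500 for 4 columns, so c = 125 px.
12-column span = 12·125 + 11·48 = 2028 px.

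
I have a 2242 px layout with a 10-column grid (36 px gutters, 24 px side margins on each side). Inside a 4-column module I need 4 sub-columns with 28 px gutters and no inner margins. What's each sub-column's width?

193 px

Outer content = 2242 − 2·24 = 2194 px.
10c + 9·36 = 2194 → 10c = 1870 → c = 187 px.
4 columns plus 3 gutters: 748 + 108 = 856 px.
4d + 3·28 = 856 → 4d = 772 → d = 193 px.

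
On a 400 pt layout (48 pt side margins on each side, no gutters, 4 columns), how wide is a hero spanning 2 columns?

152 pt

Content width = 400 − 2·48 = 304 pt.
4c = 304 → c = 76 pt.
With no gutters, 2 columns span 2·76 = 152 pt.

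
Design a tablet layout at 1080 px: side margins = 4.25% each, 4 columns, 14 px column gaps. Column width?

236.55 px

Each margin = 4.25% of 1080 = 45.9 px; content = 1080 − 2·45.9 = 988.2 px.
4 columns + 3 column gaps: 4c + 3·14 = 988.2.
4c = 988.2 − 42 = 946.2, so c = 236.55 px.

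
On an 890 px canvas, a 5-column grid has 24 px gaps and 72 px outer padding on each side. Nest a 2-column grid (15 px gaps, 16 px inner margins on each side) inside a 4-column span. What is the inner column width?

Subtract both margins: 890 − 2·72 = 746 px.
5c + 4·24 = 746 → 5c = 650 → c = 130 px.
4 columns plus 3 gaps: 520 + 72 = 592 px.
Inner content = 592 − 2·16 = 560 px.
Subtracting 1 gap of 15 leaves 545 for 2 columns, so d = 272.5 px.

272.5 px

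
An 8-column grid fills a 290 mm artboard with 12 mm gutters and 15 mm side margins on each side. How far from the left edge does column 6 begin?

Content = 290 − 2·15 = 260 mm.
260 − 7·12 = 176; ÷8 gives c = 22 mm.
Before column 6: the margin + 5 columns + 5 gutters.
Offset = 15 + 5·(22 + 12) = 15 + 170 = 185 mm.

185 mm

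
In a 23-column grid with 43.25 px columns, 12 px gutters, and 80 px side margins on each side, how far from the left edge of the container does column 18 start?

1019.25 px

Each column+gutter stride is 55.25 px; 17 of them past the 80 px margin is 80 + 939.25 = 1019.25 px.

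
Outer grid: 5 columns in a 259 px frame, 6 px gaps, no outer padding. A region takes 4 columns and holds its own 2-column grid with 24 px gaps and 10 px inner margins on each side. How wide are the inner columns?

5c + 4·6 = 259 → 5c = 235 → c = 47 px.
4-column span = 4·47 + 3·6 = 206 px.
Inner content = 206 − 2·10 = 186 px.
2d + 1·24 = 186 → 2d = 162 → d = 81 px.

81 px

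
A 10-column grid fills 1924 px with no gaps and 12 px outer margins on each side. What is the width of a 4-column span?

760 px

Inside the margins: 1924 − 24 = 1900 px.
1900 / 10 = 190 px per column.
4-column span = 4·190 = 760 px.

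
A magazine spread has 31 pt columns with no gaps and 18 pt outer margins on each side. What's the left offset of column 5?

142 pt

Column 5 starts at margin + 4·(column + gutter) = 18 + 4·31 = 142 pt.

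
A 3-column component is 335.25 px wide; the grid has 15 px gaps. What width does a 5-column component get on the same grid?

568.75 px

3 columns + 2 gaps: 3c + 2·15 = 335.25.
3c = 335.25 − 30 = 305.25, so c = 101.75 px.
Span of 5: 5·101.75 + 4·15 = 508.75 + 60 = 568.75 px.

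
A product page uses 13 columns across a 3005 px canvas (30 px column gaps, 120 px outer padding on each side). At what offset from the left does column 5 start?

Inside the margins: 3005 − 240 = 2765 px.
13 columns + 12 column gaps: 13c + 12·30 = 2765.
13c = 2765 − 360 = 2405, so c = 185 px.
Before column 5: the margin + 4 columns + 4 column gaps.
Offset = 120 + 4·(185 + 30) = 120 + 860 = 980 px.

980 px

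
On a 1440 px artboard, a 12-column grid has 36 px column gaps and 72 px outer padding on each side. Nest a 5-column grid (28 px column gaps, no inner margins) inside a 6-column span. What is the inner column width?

103.6 px

Subtract both margins: 1440 − 2·72 = 1296 px.
Subtracting 11 column gaps of 36 leaves 900 for 12 columns, so c = 75 px.
Span of 6: 6·75 + 5·36 = 450 + 180 = 630 px.
5 columns + 4 column gaps: 5d + 4·28 = 630.
5d = 630 − 112 = 518, so d = 103.6 px.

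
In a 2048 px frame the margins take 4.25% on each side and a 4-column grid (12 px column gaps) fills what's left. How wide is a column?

459.48 px

Each margin = 4.25% of 2048 = 87.04 px; content = 2048 − 2·87.04 = 1873.92 px.
4c + 3·12 = 1873.92 → 4c = 1837.92 → c = 459.48 px.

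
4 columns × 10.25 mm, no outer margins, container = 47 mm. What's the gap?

Columns use 41 mm, leaving 6 mm across 3 gaps = 2 mm each.

2 mm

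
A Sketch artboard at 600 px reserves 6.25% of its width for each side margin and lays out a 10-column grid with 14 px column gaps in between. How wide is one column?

39.9 px

Margins: 6.25% × 600 = 37.5 px each, so content = 600 − 75 = 525 px.
10 columns + 9 column gaps: 10c + 9·14 = 525.
10c = 525 − 126 = 399, so c = 39.9 px.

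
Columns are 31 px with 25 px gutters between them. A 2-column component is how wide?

87 px

2 columns plus 1 gutter: 62 + 25 = 87 px.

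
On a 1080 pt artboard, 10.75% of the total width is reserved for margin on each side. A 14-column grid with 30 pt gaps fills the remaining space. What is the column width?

Margins: 10.75% × 1080 = 116.1 pt each, so content = 1080 − 232.2 = 847.8 pt.
14 columns + 13 gaps: 14c + 13·30 = 847.8.
14c = 847.8 − 390 = 457.8, so c = 32.7 pt.

32.7 pt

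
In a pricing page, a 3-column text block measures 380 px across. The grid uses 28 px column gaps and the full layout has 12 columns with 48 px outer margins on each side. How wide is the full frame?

380 − 2·28 = 324; ÷3 gives c = 108 px.
Adding margins, columns and gutters: 96 + 1296 + 308 = 1700 px.

1700 px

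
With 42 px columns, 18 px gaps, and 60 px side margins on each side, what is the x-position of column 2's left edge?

120 px

Before column 2: the margin + 1 column + 1 gap.
Offset = 60 + 1·(42 + 18) = 60 + 60 = 120 px.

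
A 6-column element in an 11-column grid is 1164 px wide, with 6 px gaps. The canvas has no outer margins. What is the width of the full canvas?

6c + 5·6 = 1164 → 6c = 1134 → c = 189 px.
Total width: 11·189 + 10·6 = 2139 px.

2139 px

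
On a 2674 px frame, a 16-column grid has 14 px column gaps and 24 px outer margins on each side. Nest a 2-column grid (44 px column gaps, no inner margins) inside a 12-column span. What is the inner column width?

Take off 48 px of margins, leaving 2626 px.
16c + 15·14 = 2626 → 16c = 2416 → c = 151 px.
12 columns plus 11 column gaps: 1812 + 154 = 1966 px.
2d + 1·44 = 1966 → 2d = 1922 → d = 961 px.

961 px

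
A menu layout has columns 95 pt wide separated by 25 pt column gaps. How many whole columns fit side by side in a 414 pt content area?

3 columns

3 columns: 3·95 + 2·25 = 335 pt ≤ 414.
4 columns: 455 pt > 414. So 3.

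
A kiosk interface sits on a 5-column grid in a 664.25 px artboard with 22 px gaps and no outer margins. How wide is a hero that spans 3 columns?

664.25 − 4·22 = 576.25; ÷5 gives c = 115.25 px.
Span of 3: 3·115.25 + 2·22 = 345.75 + 44 = 389.75 px.

389.75 px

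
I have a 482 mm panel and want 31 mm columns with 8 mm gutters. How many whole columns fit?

12 columns

k columns need k·31 + (k−1)·8 = k·39 − 8.
k·39 − 8 ≤ 482 → k ≤ 490 / 39 ≈ 12.56, so k = 12.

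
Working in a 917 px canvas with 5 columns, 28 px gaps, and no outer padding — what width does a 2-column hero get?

5 columns + 4 gaps: 5c + 4·28 = 917.
5c = 917 − 112 = 805, so c = 161 px.
2 columns plus 1 gap: 322 + 28 = 350 px.

350 px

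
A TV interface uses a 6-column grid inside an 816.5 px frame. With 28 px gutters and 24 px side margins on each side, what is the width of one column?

Subtract both margins: 816.5 − 2·24 = 768.5 px.
Subtracting 5 gutters of 28 leaves 628.5 for 6 columns, so c = 104.75 px.

104.75 px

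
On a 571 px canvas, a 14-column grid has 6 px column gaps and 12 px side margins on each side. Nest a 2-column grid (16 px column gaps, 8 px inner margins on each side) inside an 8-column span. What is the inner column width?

139 px

Outer content = 571 − 2·12 = 547 px.
14 columns + 13 column gaps: 14c + 13·6 = 547.
14c = 547 − 78 = 469, so c = 33.5 px.
Span of 8: 8·33.5 + 7·6 = 268 + 42 = 310 px.
Inner content = 310 − 2·8 = 294 px.
Subtracting 1 column gap of 16 leaves 278 for 2 columns, so d = 139 px.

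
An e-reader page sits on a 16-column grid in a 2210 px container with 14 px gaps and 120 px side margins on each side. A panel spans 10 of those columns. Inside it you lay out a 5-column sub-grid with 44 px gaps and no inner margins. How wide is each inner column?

210 px

Take off 240 px of margins, leaving 1970 px.
16 columns + 15 gaps: 16c + 15·14 = 1970.
16c = 1970 − 210 = 1760, so c = 110 px.
10 columns plus 9 gaps: 1100 + 126 = 1226 px.
1226 − 4·44 = 1050; ÷5 gives d = 210 px.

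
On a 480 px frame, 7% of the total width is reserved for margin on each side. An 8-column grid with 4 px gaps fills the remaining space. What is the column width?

48.1 px

Margins: 7% × 480 = 33.6 px each, so content = 480 − 67.2 = 412.8 px.
8 columns + 7 gaps: 8c + 7·4 = 412.8.
8c = 412.8 − 28 = 384.8, so c = 48.1 px.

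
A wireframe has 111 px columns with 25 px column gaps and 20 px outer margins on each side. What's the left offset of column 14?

Each column+gutter stride is 136 px; 13 of them past the 20 px margin is 20 + 1768 = 1788 px.

1788 px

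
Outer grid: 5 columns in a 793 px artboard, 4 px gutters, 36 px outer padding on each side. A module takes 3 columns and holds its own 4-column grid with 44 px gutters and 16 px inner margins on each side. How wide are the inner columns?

Inside the margins: 793 − 72 = 721 px.
5c + 4·4 = 721 → 5c = 705 → c = 141 px.
Span of 3: 3·141 + 2·4 = 423 + 8 = 431 px.
Inner content = 431 − 2·16 = 399 px.
4d + 3·44 = 399 → 4d = 267 → d = 66.75 px.

66.75 px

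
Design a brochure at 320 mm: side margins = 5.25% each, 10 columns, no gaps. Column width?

320 × (1 − 2·5.25%) = 320 × 89.5% = 286.4 mm for the columns.
286.4 / 10 = 28.64 mm per column.

28.64 mm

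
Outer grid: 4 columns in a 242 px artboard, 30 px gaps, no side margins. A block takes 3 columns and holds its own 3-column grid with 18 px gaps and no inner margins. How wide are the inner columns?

4c + 3·30 = 242 → 4c = 152 → c = 38 px.
3-column span = 3·38 + 2·30 = 174 px.
3d + 2·18 = 174 → 3d = 138 → d = 46 px.

46 px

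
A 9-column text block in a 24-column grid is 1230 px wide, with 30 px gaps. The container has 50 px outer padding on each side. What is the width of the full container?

9 columns + 8 gaps: 9c + 8·30 = 1230.
9c = 1230 − 240 = 990, so c = 110 px.
Adding margins, columns and gutters: 100 + 2640 + 690 = 3430 px.

3430 px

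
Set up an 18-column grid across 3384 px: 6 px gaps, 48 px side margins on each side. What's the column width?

Inside the margins: 3384 − 96 = 3288 px.
18c + 17·6 = 3288 → 18c = 3186 → c = 177 px.

177 px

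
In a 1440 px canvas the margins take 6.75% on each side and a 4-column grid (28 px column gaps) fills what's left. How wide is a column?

Each margin = 6.75% of 1440 = 97.2 px; content = 1440 − 2·97.2 = 1245.6 px.
1245.6 − 3·28 = 1161.6; ÷4 gives c = 290.4 px.

290.4 px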